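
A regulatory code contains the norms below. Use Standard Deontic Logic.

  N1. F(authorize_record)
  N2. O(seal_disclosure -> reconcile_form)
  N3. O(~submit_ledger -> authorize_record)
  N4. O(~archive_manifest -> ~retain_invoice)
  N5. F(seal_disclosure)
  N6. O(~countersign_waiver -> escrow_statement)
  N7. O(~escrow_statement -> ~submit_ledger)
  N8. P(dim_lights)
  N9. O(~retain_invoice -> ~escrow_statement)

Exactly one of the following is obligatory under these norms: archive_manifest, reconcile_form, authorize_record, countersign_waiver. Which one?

F(authorize_record) at premise 1 means O(~authorize_record).
The contrapositive of premise 3 (O(~submit_ledger -> authorize_record)) is O(~authorize_record -> submit_ledger), and O(~authorize_record) is already established, so O(submit_ledger).
The contrapositive of premise 7 (O(~escrow_statement -> ~submit_ledger)) is O(submit_ledger -> escrow_statement), and O(submit_ledger) is already established, so O(escrow_statement).
Premise 9, O(~retain_invoice -> ~escrow_statement), contraposes to O(escrow_statement -> retain_invoice); with O(escrow_statement) we get O(retain_invoice).
Premise 4 is O(~archive_manifest -> ~retain_invoice); contrapositively O(retain_invoice -> archive_manifest). Since O(retain_invoice) holds, K gives O(archive_manifest).
So O(archive_manifest) holds — archive_manifest is obligatory. None of the other listed options is made obligatory by any chain of premises.

archive_manifest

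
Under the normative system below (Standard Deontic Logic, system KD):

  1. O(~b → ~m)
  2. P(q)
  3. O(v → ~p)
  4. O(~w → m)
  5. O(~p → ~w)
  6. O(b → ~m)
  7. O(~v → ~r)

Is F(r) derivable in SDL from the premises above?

By case analysis on ~b: premise 1 gives O(~b → ~m) and premise 6 gives O(b → ~m), so O(~m) either way.
Premise 4 is O(~w → m); contrapositively O(~m → w). Since O(~m) holds, K gives O(w).
Premise 5, O(~p → ~w), contraposes to O(w → p); with O(w) we get O(p).
Premise 3, O(v → ~p), contraposes to O(p → ~v); with O(p) we get O(~v).
With premise 7, O(~v → ~r), the K-axiom yields O(~r).
Premise 2 does not contribute to this derivation.
So O(~r) holds, i.e. F(r). The claim follows.

Yes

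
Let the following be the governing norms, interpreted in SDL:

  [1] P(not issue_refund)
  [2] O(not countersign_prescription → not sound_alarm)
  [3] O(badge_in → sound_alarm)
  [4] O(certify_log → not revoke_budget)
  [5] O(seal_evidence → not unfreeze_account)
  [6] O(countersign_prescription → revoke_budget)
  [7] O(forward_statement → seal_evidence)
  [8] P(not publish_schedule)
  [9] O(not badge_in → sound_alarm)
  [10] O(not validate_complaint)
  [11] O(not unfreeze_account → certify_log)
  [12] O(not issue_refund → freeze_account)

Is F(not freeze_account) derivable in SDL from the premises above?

Premise 12 is O(not issue_refund → freeze_account), but O(not issue_refund) is not derivable from the premises (the permission P(not issue_refund) asserts only not O(issue_refund), not O(not issue_refund)), so it does not yield O(freeze_account).
No other premise forces O(freeze_account). An ideal world satisfying every premise can still have not freeze_account true, so F(not freeze_account) is not derivable.

No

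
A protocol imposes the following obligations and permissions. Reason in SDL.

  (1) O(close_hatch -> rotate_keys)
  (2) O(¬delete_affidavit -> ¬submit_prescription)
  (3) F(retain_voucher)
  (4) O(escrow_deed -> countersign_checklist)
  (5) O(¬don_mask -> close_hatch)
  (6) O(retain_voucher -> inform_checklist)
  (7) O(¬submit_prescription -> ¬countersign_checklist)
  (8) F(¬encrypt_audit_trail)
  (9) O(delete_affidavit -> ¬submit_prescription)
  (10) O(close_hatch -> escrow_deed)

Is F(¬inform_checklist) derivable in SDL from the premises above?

Premise 6 is O(retain_voucher -> inform_checklist), but O(retain_voucher) is not derivable from the premises, so it does not yield O(inform_checklist).
No other premise forces O(inform_checklist). An ideal world satisfying every premise can still have ¬inform_checklist true, so F(¬inform_checklist) is not derivable.

No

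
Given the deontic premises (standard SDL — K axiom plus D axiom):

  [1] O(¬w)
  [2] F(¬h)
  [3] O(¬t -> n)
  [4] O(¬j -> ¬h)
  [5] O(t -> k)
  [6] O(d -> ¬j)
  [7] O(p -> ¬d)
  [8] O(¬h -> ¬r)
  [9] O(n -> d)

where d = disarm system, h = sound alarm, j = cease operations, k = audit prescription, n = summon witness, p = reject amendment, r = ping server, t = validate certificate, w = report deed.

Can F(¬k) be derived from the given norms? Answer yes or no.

Premise 2 is F(¬h), i.e. O(h).
Premise 4 is O(¬j -> ¬h); contrapositively O(h -> j). Since O(h) holds, K gives O(j).
Premise 6, O(d -> ¬j), contraposes to O(j -> ¬d); with O(j) we get O(¬d).
The contrapositive of premise 9 (O(n -> d)) is O(¬d -> ¬n), and O(¬d) is already established, so O(¬n).
Premise 3 is O(¬t -> n); contrapositively O(¬n -> t). Since O(¬n) holds, K gives O(t).
With premise 5, O(t -> k), the K-axiom yields O(k).
Premises 1, 7, 8 do not contribute to this derivation.
So O(k) holds, i.e. F(¬k). The claim follows.

Yes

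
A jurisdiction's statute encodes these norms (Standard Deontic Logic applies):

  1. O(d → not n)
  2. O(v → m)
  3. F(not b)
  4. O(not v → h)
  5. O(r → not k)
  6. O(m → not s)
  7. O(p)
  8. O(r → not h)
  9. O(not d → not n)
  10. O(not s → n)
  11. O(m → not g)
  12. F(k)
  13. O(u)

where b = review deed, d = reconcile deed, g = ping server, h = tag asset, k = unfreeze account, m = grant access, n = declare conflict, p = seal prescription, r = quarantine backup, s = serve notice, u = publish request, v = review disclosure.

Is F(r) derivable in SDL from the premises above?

Yes

Premises 1 and 9 cover both cases: O(d → not n) and O(not d → not n). Since d ∨ not d is a tautology, O(not n) follows.
The contrapositive of premise 10 (O(not s → n)) is O(not n → s), and O(not n) is already established, so O(s).
Premise 6, O(m → not s), contraposes to O(s → not m); with O(s) we get O(not m).
Premise 2, O(v → m), contraposes to O(not m → not v); with O(not m) we get O(not v).
From O(not v) and premise 4, O(not v → h), we obtain O(h).
Premise 8 is O(r → not h); contrapositively O(h → not r). Since O(h) holds, K gives O(not r).
Premises 3, 5, 7, 11, 12, 13 do not contribute to this derivation.
So O(not r) holds, i.e. F(r). The claim follows.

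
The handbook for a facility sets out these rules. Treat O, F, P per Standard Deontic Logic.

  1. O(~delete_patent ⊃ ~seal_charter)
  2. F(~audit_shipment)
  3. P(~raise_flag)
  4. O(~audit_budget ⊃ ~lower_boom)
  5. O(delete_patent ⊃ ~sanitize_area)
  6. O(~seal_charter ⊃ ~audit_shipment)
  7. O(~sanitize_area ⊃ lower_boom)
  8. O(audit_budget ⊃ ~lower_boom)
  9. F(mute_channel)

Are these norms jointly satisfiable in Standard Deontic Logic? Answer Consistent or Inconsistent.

By case analysis on ~audit_budget: premise 4 gives O(~audit_budget ⊃ ~lower_boom) and premise 8 gives O(audit_budget ⊃ ~lower_boom), so O(~lower_boom) either way.
Premise 7, O(~sanitize_area ⊃ lower_boom), contraposes to O(~lower_boom ⊃ sanitize_area); with O(~lower_boom) we get O(sanitize_area).
Premise 5, O(delete_patent ⊃ ~sanitize_area), contraposes to O(sanitize_area ⊃ ~delete_patent); with O(sanitize_area) we get O(~delete_patent).
Premise 1 is O(~delete_patent ⊃ ~seal_charter); since O(~delete_patent), deontic closure gives O(~seal_charter).
From O(~seal_charter) and premise 6, O(~seal_charter ⊃ ~audit_shipment), we obtain O(~audit_shipment).
But premise 2, F(~audit_shipment), means O(audit_shipment).
We now have both O(~audit_shipment) and O(audit_shipment) — audit_shipment is simultaneously obligatory and forbidden, violating the D-axiom.

Inconsistent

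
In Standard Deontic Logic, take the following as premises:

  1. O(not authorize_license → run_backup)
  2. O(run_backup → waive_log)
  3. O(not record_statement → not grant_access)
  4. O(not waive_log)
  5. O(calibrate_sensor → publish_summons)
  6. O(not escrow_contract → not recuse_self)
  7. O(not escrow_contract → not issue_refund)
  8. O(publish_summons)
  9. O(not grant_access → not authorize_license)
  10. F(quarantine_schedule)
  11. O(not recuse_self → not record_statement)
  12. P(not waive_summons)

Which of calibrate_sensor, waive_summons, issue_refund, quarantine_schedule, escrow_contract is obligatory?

escrow_contract

Premise 4 states O(not waive_log) outright.
Premise 2, O(run_backup → waive_log), contraposes to O(not waive_log → not run_backup); with O(not waive_log) we get O(not run_backup).
Premise 1, O(not authorize_license → run_backup), contraposes to O(not run_backup → authorize_license); with O(not run_backup) we get O(authorize_license).
Premise 9, O(not grant_access → not authorize_license), contraposes to O(authorize_license → grant_access); with O(authorize_license) we get O(grant_access).
Premise 3 is O(not record_statement → not grant_access); contrapositively O(grant_access → record_statement). Since O(grant_access) holds, K gives O(record_statement).
The contrapositive of premise 11 (O(not recuse_self → not record_statement)) is O(record_statement → recuse_self), and O(record_statement) is already established, so O(recuse_self).
Premise 6, O(not escrow_contract → not recuse_self), contraposes to O(recuse_self → escrow_contract); with O(recuse_self) we get O(escrow_contract).
So O(escrow_contract) holds — escrow_contract is obligatory. None of the other listed options is made obligatory by any chain of premises.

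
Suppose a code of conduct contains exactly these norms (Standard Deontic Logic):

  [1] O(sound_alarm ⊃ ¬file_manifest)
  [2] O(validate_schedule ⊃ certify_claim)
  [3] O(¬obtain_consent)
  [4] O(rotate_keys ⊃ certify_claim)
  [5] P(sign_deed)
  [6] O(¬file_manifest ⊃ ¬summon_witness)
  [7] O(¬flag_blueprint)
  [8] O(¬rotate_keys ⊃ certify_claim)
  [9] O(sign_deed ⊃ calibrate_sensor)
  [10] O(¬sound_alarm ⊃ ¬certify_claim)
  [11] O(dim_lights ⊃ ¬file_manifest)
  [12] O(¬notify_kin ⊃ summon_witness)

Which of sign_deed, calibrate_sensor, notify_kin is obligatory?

notify_kin

By case analysis on rotate_keys: premise 4 gives O(rotate_keys ⊃ certify_claim) and premise 8 gives O(¬rotate_keys ⊃ certify_claim), so O(certify_claim) either way.
Premise 10 is O(¬sound_alarm ⊃ ¬certify_claim); contrapositively O(certify_claim ⊃ sound_alarm). Since O(certify_claim) holds, K gives O(sound_alarm).
Applying K to premise 1 (O(sound_alarm ⊃ ¬file_manifest)) and O(sound_alarm) yields O(¬file_manifest).
Applying K to premise 6 (O(¬file_manifest ⊃ ¬summon_witness)) and O(¬file_manifest) yields O(¬summon_witness).
The contrapositive of premise 12 (O(¬notify_kin ⊃ summon_witness)) is O(¬summon_witness ⊃ notify_kin), and O(¬summon_witness) is already established, so O(notify_kin).
So O(notify_kin) holds — notify_kin is obligatory. None of the other listed options is made obligatory by any chain of premises.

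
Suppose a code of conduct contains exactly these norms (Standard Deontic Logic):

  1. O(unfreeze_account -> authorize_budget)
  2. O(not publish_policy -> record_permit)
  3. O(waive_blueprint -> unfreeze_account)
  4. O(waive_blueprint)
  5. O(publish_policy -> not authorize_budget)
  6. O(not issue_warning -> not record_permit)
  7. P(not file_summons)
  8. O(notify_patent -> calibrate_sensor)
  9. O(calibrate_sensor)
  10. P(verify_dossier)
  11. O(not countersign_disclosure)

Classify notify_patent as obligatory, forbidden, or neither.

Neither

Premise 8 is O(notify_patent -> calibrate_sensor); even if O(calibrate_sensor) held, inferring O(notify_patent) would be affirming the consequent — invalid.
No premise or chain of K-axiom applications forces O(notify_patent), and none forces O(not notify_patent). So notify_patent is neither obligatory nor forbidden under these norms.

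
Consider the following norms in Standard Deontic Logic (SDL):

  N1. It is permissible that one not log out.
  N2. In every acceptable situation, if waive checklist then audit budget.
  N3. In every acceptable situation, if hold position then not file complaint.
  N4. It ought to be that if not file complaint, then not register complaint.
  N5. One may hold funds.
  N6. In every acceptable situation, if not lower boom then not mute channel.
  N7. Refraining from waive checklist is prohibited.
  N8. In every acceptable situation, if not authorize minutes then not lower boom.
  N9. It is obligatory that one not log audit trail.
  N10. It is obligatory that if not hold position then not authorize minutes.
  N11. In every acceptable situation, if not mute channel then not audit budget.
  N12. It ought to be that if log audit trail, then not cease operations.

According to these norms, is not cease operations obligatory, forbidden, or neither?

Premise 12 is O(log_audit_trail → ¬cease_operations), but O(log_audit_trail) is not derivable from the premises, so it does not yield O(¬cease_operations).
No premise or chain of K-axiom applications forces O(¬cease_operations), and none forces O(cease_operations). So ¬cease_operations is neither obligatory nor forbidden under these norms.

Neither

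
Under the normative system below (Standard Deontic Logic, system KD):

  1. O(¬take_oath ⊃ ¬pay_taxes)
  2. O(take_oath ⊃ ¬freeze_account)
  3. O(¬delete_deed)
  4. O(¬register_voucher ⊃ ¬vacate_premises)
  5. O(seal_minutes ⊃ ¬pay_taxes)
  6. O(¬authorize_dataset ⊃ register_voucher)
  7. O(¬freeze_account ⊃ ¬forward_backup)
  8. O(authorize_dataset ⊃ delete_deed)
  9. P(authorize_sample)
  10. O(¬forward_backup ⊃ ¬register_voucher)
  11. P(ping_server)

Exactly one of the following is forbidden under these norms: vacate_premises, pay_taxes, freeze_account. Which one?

Premise 3 states O(¬delete_deed) outright.
Premise 8 is O(authorize_dataset ⊃ delete_deed); contrapositively O(¬delete_deed ⊃ ¬authorize_dataset). Since O(¬delete_deed) holds, K gives O(¬authorize_dataset).
Applying K to premise 6 (O(¬authorize_dataset ⊃ register_voucher)) and O(¬authorize_dataset) yields O(register_voucher).
Premise 10 is O(¬forward_backup ⊃ ¬register_voucher); contrapositively O(register_voucher ⊃ forward_backup). Since O(register_voucher) holds, K gives O(forward_backup).
The contrapositive of premise 7 (O(¬freeze_account ⊃ ¬forward_backup)) is O(forward_backup ⊃ freeze_account), and O(forward_backup) is already established, so O(freeze_account).
The contrapositive of premise 2 (O(take_oath ⊃ ¬freeze_account)) is O(freeze_account ⊃ ¬take_oath), and O(freeze_account) is already established, so O(¬take_oath).
With premise 1, O(¬take_oath ⊃ ¬pay_taxes), the K-axiom yields O(¬pay_taxes).
So O(¬pay_taxes) holds, i.e. pay_taxes is forbidden. None of the other listed options is forbidden under the premises.

pay_taxes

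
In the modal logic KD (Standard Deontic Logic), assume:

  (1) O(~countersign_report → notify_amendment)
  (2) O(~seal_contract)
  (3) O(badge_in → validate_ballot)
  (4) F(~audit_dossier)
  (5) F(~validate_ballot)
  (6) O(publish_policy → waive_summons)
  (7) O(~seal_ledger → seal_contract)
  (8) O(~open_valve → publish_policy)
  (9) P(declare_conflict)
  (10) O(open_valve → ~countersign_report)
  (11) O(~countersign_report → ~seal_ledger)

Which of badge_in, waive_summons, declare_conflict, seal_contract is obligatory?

Premise 2 gives O(~seal_contract).
The contrapositive of premise 7 (O(~seal_ledger → seal_contract)) is O(~seal_contract → seal_ledger), and O(~seal_contract) is already established, so O(seal_ledger).
The contrapositive of premise 11 (O(~countersign_report → ~seal_ledger)) is O(seal_ledger → countersign_report), and O(seal_ledger) is already established, so O(countersign_report).
The contrapositive of premise 10 (O(open_valve → ~countersign_report)) is O(countersign_report → ~open_valve), and O(countersign_report) is already established, so O(~open_valve).
Premise 8 is O(~open_valve → publish_policy); since O(~open_valve), deontic closure gives O(publish_policy).
Applying K to premise 6 (O(publish_policy → waive_summons)) and O(publish_policy) yields O(waive_summons).
So O(waive_summons) holds — waive_summons is obligatory. None of the other listed options is made obligatory by any chain of premises.

waive_summons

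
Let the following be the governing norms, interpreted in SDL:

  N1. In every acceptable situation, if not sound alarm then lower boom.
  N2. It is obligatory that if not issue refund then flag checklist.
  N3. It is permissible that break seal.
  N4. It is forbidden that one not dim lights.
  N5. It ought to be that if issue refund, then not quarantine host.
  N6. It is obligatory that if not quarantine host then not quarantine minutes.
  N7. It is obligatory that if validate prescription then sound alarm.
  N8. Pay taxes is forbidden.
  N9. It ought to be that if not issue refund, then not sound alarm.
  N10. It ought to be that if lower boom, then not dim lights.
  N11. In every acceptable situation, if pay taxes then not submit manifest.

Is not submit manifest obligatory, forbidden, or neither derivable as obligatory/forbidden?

Premise 11 is O(pay_taxes → ¬submit_manifest), but O(pay_taxes) is not derivable from the premises, so it does not yield O(¬submit_manifest).
No premise or chain of K-axiom applications forces O(¬submit_manifest), and none forces O(submit_manifest). So ¬submit_manifest is neither obligatory nor forbidden under these norms.

Neither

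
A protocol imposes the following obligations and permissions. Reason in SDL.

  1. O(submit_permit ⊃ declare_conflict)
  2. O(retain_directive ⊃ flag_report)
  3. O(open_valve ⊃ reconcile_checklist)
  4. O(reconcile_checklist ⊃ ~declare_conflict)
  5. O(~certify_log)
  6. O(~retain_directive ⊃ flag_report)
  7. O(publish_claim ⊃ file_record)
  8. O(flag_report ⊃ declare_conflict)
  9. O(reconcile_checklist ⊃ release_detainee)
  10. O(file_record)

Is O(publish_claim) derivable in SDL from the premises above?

No

Premise 7 is O(publish_claim ⊃ file_record); even if O(file_record) held, inferring O(publish_claim) would be affirming the consequent — invalid.
No other premise forces O(publish_claim). An ideal world satisfying every premise can still have publish_claim false, so O(publish_claim) is not derivable.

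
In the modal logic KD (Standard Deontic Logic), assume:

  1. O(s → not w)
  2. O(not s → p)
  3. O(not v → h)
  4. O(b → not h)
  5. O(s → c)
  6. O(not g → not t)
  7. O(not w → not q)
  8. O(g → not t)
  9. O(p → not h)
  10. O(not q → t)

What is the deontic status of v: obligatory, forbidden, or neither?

Premises 8 and 6 cover both cases: O(g → not t) and O(not g → not t). Since g ∨ not g is a tautology, O(not t) follows.
The contrapositive of premise 10 (O(not q → t)) is O(not t → q), and O(not t) is already established, so O(q).
The contrapositive of premise 7 (O(not w → not q)) is O(q → w), and O(q) is already established, so O(w).
Premise 1, O(s → not w), contraposes to O(w → not s); with O(w) we get O(not s).
With premise 2, O(not s → p), the K-axiom yields O(p).
Applying K to premise 9 (O(p → not h)) and O(p) yields O(not h).
Premise 3 is O(not v → h); contrapositively O(not h → v). Since O(not h) holds, K gives O(v).
Premises 4, 5 do not contribute to this derivation.
Hence v is obligatory.

Obligatory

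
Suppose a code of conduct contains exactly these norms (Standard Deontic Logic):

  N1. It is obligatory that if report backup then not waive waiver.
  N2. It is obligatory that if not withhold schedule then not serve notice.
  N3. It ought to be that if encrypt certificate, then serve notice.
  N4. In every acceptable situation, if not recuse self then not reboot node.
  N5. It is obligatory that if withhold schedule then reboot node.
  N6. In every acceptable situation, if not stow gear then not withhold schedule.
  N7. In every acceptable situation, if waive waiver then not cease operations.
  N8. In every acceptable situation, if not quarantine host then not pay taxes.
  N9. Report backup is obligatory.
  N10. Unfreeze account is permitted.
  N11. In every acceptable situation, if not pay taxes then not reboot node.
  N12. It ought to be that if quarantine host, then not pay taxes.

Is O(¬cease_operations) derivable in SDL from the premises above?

Premise 7 is O(waive_waiver → ¬cease_operations), but O(waive_waiver) is not derivable from the premises, so it does not yield O(¬cease_operations).
No other premise forces O(¬cease_operations). An ideal world satisfying every premise can still have ¬cease_operations false, so O(¬cease_operations) is not derivable.

No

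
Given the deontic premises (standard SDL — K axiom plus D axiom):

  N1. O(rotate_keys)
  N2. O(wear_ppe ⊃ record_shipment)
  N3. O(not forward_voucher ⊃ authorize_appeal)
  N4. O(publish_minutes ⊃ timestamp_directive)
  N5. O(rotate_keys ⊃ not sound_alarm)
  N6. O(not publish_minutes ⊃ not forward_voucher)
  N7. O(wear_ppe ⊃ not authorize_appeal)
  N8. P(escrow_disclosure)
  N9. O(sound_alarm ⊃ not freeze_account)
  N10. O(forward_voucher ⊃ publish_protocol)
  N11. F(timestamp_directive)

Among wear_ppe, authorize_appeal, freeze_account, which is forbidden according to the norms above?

wear_ppe

Premise 11 is F(timestamp_directive), i.e. O(not timestamp_directive).
The contrapositive of premise 4 (O(publish_minutes ⊃ timestamp_directive)) is O(not timestamp_directive ⊃ not publish_minutes), and O(not timestamp_directive) is already established, so O(not publish_minutes).
With premise 6, O(not publish_minutes ⊃ not forward_voucher), the K-axiom yields O(not forward_voucher).
From O(not forward_voucher) and premise 3, O(not forward_voucher ⊃ authorize_appeal), we obtain O(authorize_appeal).
Premise 7 is O(wear_ppe ⊃ not authorize_appeal); contrapositively O(authorize_appeal ⊃ not wear_ppe). Since O(authorize_appeal) holds, K gives O(not wear_ppe).
So O(not wear_ppe) holds, i.e. wear_ppe is forbidden. None of the other listed options is forbidden under the premises.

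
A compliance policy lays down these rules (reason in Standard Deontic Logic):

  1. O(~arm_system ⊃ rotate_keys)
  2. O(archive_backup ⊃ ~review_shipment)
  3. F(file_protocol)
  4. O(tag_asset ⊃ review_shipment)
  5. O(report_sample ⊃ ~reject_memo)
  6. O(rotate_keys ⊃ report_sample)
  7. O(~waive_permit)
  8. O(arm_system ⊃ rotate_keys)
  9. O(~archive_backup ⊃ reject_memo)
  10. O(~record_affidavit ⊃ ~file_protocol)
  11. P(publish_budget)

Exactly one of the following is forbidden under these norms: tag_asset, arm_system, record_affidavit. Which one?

tag_asset

By case analysis on ~arm_system: premise 1 gives O(~arm_system ⊃ rotate_keys) and premise 8 gives O(arm_system ⊃ rotate_keys), so O(rotate_keys) either way.
From O(rotate_keys) and premise 6, O(rotate_keys ⊃ report_sample), we obtain O(report_sample).
From O(report_sample) and premise 5, O(report_sample ⊃ ~reject_memo), we obtain O(~reject_memo).
Premise 9 is O(~archive_backup ⊃ reject_memo); contrapositively O(~reject_memo ⊃ archive_backup). Since O(~reject_memo) holds, K gives O(archive_backup).
From O(archive_backup) and premise 2, O(archive_backup ⊃ ~review_shipment), we obtain O(~review_shipment).
Premise 4, O(tag_asset ⊃ review_shipment), contraposes to O(~review_shipment ⊃ ~tag_asset); with O(~review_shipment) we get O(~tag_asset).
So O(~tag_asset) holds, i.e. tag_asset is forbidden. None of the other listed options is forbidden under the premises.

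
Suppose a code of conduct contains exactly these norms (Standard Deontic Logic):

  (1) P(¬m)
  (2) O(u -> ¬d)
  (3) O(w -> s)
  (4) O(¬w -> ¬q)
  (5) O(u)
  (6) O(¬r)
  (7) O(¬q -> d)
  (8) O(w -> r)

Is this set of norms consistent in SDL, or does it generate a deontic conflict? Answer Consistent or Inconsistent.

Premise 6 states O(¬r) outright.
Premise 8, O(w -> r), contraposes to O(¬r -> ¬w); with O(¬r) we get O(¬w).
Applying K to premise 4 (O(¬w -> ¬q)) and O(¬w) yields O(¬q).
Premise 7 is O(¬q -> d); since O(¬q), deontic closure gives O(d).
The contrapositive of premise 2 (O(u -> ¬d)) is O(d -> ¬u), and O(d) is already established, so O(¬u).
Yet premise 5 states O(u).
We now have both O(¬u) and O(u) — u is simultaneously obligatory and forbidden, violating the D-axiom.

Inconsistent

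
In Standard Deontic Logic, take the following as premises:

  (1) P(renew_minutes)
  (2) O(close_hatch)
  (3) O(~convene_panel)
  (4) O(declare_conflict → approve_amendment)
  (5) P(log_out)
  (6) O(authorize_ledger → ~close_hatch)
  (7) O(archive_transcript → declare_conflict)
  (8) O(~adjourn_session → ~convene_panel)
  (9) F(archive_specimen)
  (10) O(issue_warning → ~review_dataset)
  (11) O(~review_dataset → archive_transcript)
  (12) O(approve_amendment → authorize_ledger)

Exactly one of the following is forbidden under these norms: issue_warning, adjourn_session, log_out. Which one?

From premise 2 we have O(close_hatch).
Premise 6 is O(authorize_ledger → ~close_hatch); contrapositively O(close_hatch → ~authorize_ledger). Since O(close_hatch) holds, K gives O(~authorize_ledger).
The contrapositive of premise 12 (O(approve_amendment → authorize_ledger)) is O(~authorize_ledger → ~approve_amendment), and O(~authorize_ledger) is already established, so O(~approve_amendment).
Premise 4, O(declare_conflict → approve_amendment), contraposes to O(~approve_amendment → ~declare_conflict); with O(~approve_amendment) we get O(~declare_conflict).
Premise 7 is O(archive_transcript → declare_conflict); contrapositively O(~declare_conflict → ~archive_transcript). Since O(~declare_conflict) holds, K gives O(~archive_transcript).
Premise 11, O(~review_dataset → archive_transcript), contraposes to O(~archive_transcript → review_dataset); with O(~archive_transcript) we get O(review_dataset).
The contrapositive of premise 10 (O(issue_warning → ~review_dataset)) is O(review_dataset → ~issue_warning), and O(review_dataset) is already established, so O(~issue_warning).
So O(~issue_warning) holds, i.e. issue_warning is forbidden. None of the other listed options is forbidden under the premises.

issue_warning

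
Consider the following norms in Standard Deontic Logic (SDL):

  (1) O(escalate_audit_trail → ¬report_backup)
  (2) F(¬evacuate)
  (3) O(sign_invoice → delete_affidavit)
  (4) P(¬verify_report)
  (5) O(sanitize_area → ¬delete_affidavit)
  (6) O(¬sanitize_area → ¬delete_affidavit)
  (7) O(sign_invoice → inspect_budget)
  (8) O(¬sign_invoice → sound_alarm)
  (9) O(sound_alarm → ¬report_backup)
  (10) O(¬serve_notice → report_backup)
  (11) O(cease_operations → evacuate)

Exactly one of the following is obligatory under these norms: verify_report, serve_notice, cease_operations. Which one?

By case analysis on ¬sanitize_area: premise 6 gives O(¬sanitize_area → ¬delete_affidavit) and premise 5 gives O(sanitize_area → ¬delete_affidavit), so O(¬delete_affidavit) either way.
Premise 3 is O(sign_invoice → delete_affidavit); contrapositively O(¬delete_affidavit → ¬sign_invoice). Since O(¬delete_affidavit) holds, K gives O(¬sign_invoice).
With premise 8, O(¬sign_invoice → sound_alarm), the K-axiom yields O(sound_alarm).
From O(sound_alarm) and premise 9, O(sound_alarm → ¬report_backup), we obtain O(¬report_backup).
Premise 10, O(¬serve_notice → report_backup), contraposes to O(¬report_backup → serve_notice); with O(¬report_backup) we get O(serve_notice).
So O(serve_notice) holds — serve_notice is obligatory. None of the other listed options is made obligatory by any chain of premises.

serve_notice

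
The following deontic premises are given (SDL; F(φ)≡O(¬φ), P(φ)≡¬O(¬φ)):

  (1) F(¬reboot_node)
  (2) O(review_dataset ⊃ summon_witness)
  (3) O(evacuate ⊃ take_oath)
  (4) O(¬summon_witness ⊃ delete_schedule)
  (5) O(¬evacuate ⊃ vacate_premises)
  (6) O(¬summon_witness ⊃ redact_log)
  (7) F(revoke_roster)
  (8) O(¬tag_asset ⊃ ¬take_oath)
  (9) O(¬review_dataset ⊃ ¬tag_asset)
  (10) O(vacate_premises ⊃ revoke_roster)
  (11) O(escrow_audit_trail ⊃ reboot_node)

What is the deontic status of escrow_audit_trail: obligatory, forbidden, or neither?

Neither

Premise 11 is O(escrow_audit_trail ⊃ reboot_node); even if O(reboot_node) held, inferring O(escrow_audit_trail) would be affirming the consequent — invalid.
No premise or chain of K-axiom applications forces O(escrow_audit_trail), and none forces O(¬escrow_audit_trail). So escrow_audit_trail is neither obligatory nor forbidden under these norms.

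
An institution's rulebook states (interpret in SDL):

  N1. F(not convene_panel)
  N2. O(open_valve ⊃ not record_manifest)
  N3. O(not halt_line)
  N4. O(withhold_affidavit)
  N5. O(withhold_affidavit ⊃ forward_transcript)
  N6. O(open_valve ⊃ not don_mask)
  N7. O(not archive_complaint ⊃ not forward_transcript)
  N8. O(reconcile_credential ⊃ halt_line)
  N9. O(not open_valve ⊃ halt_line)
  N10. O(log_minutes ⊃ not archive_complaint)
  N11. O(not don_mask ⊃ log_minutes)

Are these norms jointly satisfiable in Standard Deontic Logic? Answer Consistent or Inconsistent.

Inconsistent

Premise 4 gives O(withhold_affidavit).
From O(withhold_affidavit) and premise 5, O(withhold_affidavit ⊃ forward_transcript), we obtain O(forward_transcript).
Premise 7 is O(not archive_complaint ⊃ not forward_transcript); contrapositively O(forward_transcript ⊃ archive_complaint). Since O(forward_transcript) holds, K gives O(archive_complaint).
The contrapositive of premise 10 (O(log_minutes ⊃ not archive_complaint)) is O(archive_complaint ⊃ not log_minutes), and O(archive_complaint) is already established, so O(not log_minutes).
Premise 11, O(not don_mask ⊃ log_minutes), contraposes to O(not log_minutes ⊃ don_mask); with O(not log_minutes) we get O(don_mask).
Premise 6, O(open_valve ⊃ not don_mask), contraposes to O(don_mask ⊃ not open_valve); with O(don_mask) we get O(not open_valve).
With premise 9, O(not open_valve ⊃ halt_line), the K-axiom yields O(halt_line).
But premise 3 directly asserts O(not halt_line).
We now have both O(halt_line) and O(not halt_line) — halt_line is simultaneously obligatory and forbidden, violating the D-axiom.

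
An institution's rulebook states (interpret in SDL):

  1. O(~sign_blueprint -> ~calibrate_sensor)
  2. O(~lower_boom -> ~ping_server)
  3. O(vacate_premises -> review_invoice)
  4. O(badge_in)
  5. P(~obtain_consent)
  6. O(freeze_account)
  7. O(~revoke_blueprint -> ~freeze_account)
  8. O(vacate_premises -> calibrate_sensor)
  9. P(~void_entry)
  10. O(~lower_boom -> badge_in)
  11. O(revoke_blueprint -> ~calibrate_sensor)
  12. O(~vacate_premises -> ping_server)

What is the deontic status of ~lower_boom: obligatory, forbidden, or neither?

From premise 6 we have O(freeze_account).
Premise 7 is O(~revoke_blueprint -> ~freeze_account); contrapositively O(freeze_account -> revoke_blueprint). Since O(freeze_account) holds, K gives O(revoke_blueprint).
With premise 11, O(revoke_blueprint -> ~calibrate_sensor), the K-axiom yields O(~calibrate_sensor).
The contrapositive of premise 8 (O(vacate_premises -> calibrate_sensor)) is O(~calibrate_sensor -> ~vacate_premises), and O(~calibrate_sensor) is already established, so O(~vacate_premises).
Premise 12 is O(~vacate_premises -> ping_server); since O(~vacate_premises), deontic closure gives O(ping_server).
Premise 2 is O(~lower_boom -> ~ping_server); contrapositively O(ping_server -> lower_boom). Since O(ping_server) holds, K gives O(lower_boom).
Premises 1, 3, 4, 5, 9, 10 do not contribute to this derivation.
Thus O(lower_boom), which is F(~lower_boom): ~lower_boom is forbidden.

Forbidden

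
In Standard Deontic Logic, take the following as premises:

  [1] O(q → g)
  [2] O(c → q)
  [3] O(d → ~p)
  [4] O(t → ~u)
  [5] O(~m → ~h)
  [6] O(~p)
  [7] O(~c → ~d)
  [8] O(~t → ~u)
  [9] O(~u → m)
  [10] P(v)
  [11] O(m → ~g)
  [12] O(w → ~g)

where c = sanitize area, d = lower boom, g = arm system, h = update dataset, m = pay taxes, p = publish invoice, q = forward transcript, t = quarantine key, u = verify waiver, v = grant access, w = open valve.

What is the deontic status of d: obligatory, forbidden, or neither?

Forbidden

By case analysis on t: premise 4 gives O(t → ~u) and premise 8 gives O(~t → ~u), so O(~u) either way.
From O(~u) and premise 9, O(~u → m), we obtain O(m).
Applying K to premise 11 (O(m → ~g)) and O(m) yields O(~g).
The contrapositive of premise 1 (O(q → g)) is O(~g → ~q), and O(~g) is already established, so O(~q).
Premise 2, O(c → q), contraposes to O(~q → ~c); with O(~q) we get O(~c).
Applying K to premise 7 (O(~c → ~d)) and O(~c) yields O(~d).
Premises 3, 5, 6, 10, 12 do not contribute to this derivation.
Thus O(~d), which is F(d): d is forbidden.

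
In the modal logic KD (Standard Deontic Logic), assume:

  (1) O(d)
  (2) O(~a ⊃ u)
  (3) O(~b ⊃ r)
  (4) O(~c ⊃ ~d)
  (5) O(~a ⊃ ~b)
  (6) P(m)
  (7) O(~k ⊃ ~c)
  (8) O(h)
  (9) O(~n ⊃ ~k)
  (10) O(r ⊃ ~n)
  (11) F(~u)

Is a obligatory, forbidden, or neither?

Premise 1 states O(d) outright.
The contrapositive of premise 4 (O(~c ⊃ ~d)) is O(d ⊃ c), and O(d) is already established, so O(c).
The contrapositive of premise 7 (O(~k ⊃ ~c)) is O(c ⊃ k), and O(c) is already established, so O(k).
Premise 9 is O(~n ⊃ ~k); contrapositively O(k ⊃ n). Since O(k) holds, K gives O(n).
The contrapositive of premise 10 (O(r ⊃ ~n)) is O(n ⊃ ~r), and O(n) is already established, so O(~r).
Premise 3 is O(~b ⊃ r); contrapositively O(~r ⊃ b). Since O(~r) holds, K gives O(b).
Premise 5 is O(~a ⊃ ~b); contrapositively O(b ⊃ a). Since O(b) holds, K gives O(a).
Premises 2, 6, 8, 11 do not contribute to this derivation.
Hence a is obligatory.

Obligatory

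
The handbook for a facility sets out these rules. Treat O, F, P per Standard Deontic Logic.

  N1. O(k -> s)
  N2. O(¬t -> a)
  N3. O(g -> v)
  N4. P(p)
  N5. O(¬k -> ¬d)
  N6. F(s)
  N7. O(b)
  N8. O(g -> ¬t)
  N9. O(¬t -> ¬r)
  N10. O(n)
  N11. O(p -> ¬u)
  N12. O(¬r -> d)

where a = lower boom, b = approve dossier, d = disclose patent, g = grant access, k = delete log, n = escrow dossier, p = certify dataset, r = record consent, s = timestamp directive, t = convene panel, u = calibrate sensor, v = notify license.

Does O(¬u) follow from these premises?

No

Premise 11 is O(p -> ¬u), but O(p) is not derivable from the premises (the permission P(p) asserts only ¬O(¬p), not O(p)), so it does not yield O(¬u).
No other premise forces O(¬u). An ideal world satisfying every premise can still have ¬u false, so O(¬u) is not derivable.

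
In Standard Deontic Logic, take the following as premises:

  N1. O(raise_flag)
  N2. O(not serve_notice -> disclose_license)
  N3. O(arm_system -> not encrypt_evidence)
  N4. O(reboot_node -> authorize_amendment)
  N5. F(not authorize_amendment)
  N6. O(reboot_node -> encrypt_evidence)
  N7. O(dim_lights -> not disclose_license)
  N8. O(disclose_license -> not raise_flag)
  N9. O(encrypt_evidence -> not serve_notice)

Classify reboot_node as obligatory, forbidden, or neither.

Forbidden

Premise 1 states O(raise_flag) outright.
The contrapositive of premise 8 (O(disclose_license -> not raise_flag)) is O(raise_flag -> not disclose_license), and O(raise_flag) is already established, so O(not disclose_license).
Premise 2 is O(not serve_notice -> disclose_license); contrapositively O(not disclose_license -> serve_notice). Since O(not disclose_license) holds, K gives O(serve_notice).
The contrapositive of premise 9 (O(encrypt_evidence -> not serve_notice)) is O(serve_notice -> not encrypt_evidence), and O(serve_notice) is already established, so O(not encrypt_evidence).
The contrapositive of premise 6 (O(reboot_node -> encrypt_evidence)) is O(not encrypt_evidence -> not reboot_node), and O(not encrypt_evidence) is already established, so O(not reboot_node).
Premises 3, 4, 5, 7 do not contribute to this derivation.
Thus O(not reboot_node), which is F(reboot_node): reboot_node is forbidden.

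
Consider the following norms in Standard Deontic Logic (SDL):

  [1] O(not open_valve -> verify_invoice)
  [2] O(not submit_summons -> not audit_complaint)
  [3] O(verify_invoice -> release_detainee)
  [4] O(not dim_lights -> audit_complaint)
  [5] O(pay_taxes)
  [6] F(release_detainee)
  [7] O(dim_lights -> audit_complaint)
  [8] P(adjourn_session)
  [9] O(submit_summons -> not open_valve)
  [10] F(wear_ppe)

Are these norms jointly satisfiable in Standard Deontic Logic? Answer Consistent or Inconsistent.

By case analysis on not dim_lights: premise 4 gives O(not dim_lights -> audit_complaint) and premise 7 gives O(dim_lights -> audit_complaint), so O(audit_complaint) either way.
Premise 2 is O(not submit_summons -> not audit_complaint); contrapositively O(audit_complaint -> submit_summons). Since O(audit_complaint) holds, K gives O(submit_summons).
With premise 9, O(submit_summons -> not open_valve), the K-axiom yields O(not open_valve).
Premise 1 is O(not open_valve -> verify_invoice); since O(not open_valve), deontic closure gives O(verify_invoice).
From O(verify_invoice) and premise 3, O(verify_invoice -> release_detainee), we obtain O(release_detainee).
But premise 6, F(release_detainee), means O(not release_detainee).
We now have both O(release_detainee) and O(not release_detainee) — release_detainee is simultaneously obligatory and forbidden, violating the D-axiom.

Inconsistent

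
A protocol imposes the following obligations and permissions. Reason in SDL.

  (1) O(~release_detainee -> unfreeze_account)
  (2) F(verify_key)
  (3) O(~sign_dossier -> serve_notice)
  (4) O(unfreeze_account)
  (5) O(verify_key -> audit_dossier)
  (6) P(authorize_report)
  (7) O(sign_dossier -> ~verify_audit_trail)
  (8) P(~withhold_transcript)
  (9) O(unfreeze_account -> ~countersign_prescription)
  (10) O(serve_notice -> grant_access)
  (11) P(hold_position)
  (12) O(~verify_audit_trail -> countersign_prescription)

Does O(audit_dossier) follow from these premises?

No

Premise 5 is O(verify_key -> audit_dossier), but O(verify_key) is not derivable from the premises, so it does not yield O(audit_dossier).
No other premise forces O(audit_dossier). An ideal world satisfying every premise can still have audit_dossier false, so O(audit_dossier) is not derivable.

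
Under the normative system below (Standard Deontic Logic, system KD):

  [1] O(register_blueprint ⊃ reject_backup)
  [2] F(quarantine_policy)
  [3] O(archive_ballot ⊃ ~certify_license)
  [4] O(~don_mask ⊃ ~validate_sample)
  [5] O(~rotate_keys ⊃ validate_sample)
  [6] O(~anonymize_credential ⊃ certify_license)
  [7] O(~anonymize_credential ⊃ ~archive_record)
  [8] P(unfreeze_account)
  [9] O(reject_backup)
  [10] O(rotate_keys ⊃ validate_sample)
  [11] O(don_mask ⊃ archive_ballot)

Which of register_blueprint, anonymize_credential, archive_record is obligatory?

anonymize_credential

Premises 10 and 5 are O(rotate_keys ⊃ validate_sample) and O(~rotate_keys ⊃ validate_sample); every ideal world satisfies rotate_keys or ~rotate_keys, so in either case validate_sample holds — hence O(validate_sample).
The contrapositive of premise 4 (O(~don_mask ⊃ ~validate_sample)) is O(validate_sample ⊃ don_mask), and O(validate_sample) is already established, so O(don_mask).
From O(don_mask) and premise 11, O(don_mask ⊃ archive_ballot), we obtain O(archive_ballot).
With premise 3, O(archive_ballot ⊃ ~certify_license), the K-axiom yields O(~certify_license).
Premise 6 is O(~anonymize_credential ⊃ certify_license); contrapositively O(~certify_license ⊃ anonymize_credential). Since O(~certify_license) holds, K gives O(anonymize_credential).
So O(anonymize_credential) holds — anonymize_credential is obligatory. None of the other listed options is made obligatory by any chain of premises.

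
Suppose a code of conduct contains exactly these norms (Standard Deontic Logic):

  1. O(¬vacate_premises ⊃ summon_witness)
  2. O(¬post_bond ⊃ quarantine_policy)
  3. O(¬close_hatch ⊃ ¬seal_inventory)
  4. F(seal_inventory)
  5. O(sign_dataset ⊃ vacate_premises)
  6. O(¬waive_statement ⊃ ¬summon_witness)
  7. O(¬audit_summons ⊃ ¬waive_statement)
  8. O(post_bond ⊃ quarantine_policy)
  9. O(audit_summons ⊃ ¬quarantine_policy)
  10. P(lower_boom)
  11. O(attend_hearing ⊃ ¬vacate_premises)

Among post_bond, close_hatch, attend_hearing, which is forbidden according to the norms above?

attend_hearing

Premises 8 and 2 are O(post_bond ⊃ quarantine_policy) and O(¬post_bond ⊃ quarantine_policy); every ideal world satisfies post_bond or ¬post_bond, so in either case quarantine_policy holds — hence O(quarantine_policy).
The contrapositive of premise 9 (O(audit_summons ⊃ ¬quarantine_policy)) is O(quarantine_policy ⊃ ¬audit_summons), and O(quarantine_policy) is already established, so O(¬audit_summons).
Premise 7 is O(¬audit_summons ⊃ ¬waive_statement); since O(¬audit_summons), deontic closure gives O(¬waive_statement).
Applying K to premise 6 (O(¬waive_statement ⊃ ¬summon_witness)) and O(¬waive_statement) yields O(¬summon_witness).
Premise 1 is O(¬vacate_premises ⊃ summon_witness); contrapositively O(¬summon_witness ⊃ vacate_premises). Since O(¬summon_witness) holds, K gives O(vacate_premises).
Premise 11 is O(attend_hearing ⊃ ¬vacate_premises); contrapositively O(vacate_premises ⊃ ¬attend_hearing). Since O(vacate_premises) holds, K gives O(¬attend_hearing).
So O(¬attend_hearing) holds, i.e. attend_hearing is forbidden. None of the other listed options is forbidden under the premises.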